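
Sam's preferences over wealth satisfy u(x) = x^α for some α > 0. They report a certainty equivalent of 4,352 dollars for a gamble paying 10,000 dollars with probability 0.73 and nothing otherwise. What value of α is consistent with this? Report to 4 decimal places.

α ≈ 0.3783

EU(lottery) = 0.73·10000^α + 0.27·0 = 0.73·10000^α.
Indifference: 4352^α = 0.73·10000^α, so (4352/10000)^α = 0.73.
Take logs: α = ln 0.73 / ln(4352/10000) ≈ 0.378281.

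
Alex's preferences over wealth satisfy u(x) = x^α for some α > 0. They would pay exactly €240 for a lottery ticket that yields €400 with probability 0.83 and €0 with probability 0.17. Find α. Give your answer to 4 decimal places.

The lottery's expected utility is 0.83·u(400) + 0.17·u(0) = 0.83·400^α (since u(0) = 0 for α > 0).
Indifference: 240^α = 0.83·400^α, so (240/400)^α = 0.83.
α = ln(0.83) / ln(240/400) = -0.1863296/-0.5108256 ≈ 0.3648.

α ≈ 0.3648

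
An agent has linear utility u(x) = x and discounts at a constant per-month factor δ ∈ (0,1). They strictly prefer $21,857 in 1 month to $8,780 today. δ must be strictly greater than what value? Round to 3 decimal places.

The preference means 8780 < δ·21857.
Dividing through by 21857 gives δ > 0.40170.

δ > 0.402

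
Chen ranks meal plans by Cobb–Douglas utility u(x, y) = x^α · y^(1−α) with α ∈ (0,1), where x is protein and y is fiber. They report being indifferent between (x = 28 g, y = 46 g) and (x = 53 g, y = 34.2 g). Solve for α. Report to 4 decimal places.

The Cobb–Douglas utilities coincide, so 28^α·46^(1−α) = 53^α·34.2^(1−α).
Rearrange to (28/53)^α = (34.2/46)^(1−α) and take logs: α·-0.6380874 = (1−α)·-0.2964158.
Thus α·(-0.9345032) = -0.2964158, so α = -0.2964158/-0.9345032 ≈ 0.3172.

α ≈ 0.3172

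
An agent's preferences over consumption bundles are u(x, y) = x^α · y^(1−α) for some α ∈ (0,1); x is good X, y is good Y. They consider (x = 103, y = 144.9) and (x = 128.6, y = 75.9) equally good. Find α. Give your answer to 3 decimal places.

α ≈ 0.744

Indifference: 103^α · 144.9^(1−α) = 128.6^α · 75.9^(1−α).
Taking logs: α·ln 103 + (1−α)·ln 144.9 = α·ln 128.6 + (1−α)·ln 75.9, i.e. α·-0.221978 = (1−α)·-0.646627.
Thus α·(-0.868605) = -0.646627, so α = -0.646627/-0.868605 ≈ 0.744.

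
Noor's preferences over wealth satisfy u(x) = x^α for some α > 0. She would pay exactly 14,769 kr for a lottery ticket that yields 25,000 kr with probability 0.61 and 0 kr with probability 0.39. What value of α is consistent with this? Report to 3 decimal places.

The lottery's expected utility is 0.61·u(25000) + 0.39·u(0) = 0.61·25000^α (since u(0) = 0 for α > 0).
Equating: 14769^α = 0.61·25000^α, i.e. 0.5908^α = 0.61.
Take logs: α = ln 0.61 / ln(14769/25000) ≈ 0.93911.

α ≈ 0.939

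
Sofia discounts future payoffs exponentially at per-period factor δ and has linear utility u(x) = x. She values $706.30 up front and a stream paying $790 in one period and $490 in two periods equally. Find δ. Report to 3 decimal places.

Equating present values: 706.30 = 790δ + 490δ².
That is, 490δ² + 790δ − 706.30 = 0, a quadratic in δ.
The positive root is δ = [−790 + √(790² + 4·490·706.30)] / (2·490) = (−790 + 1417.197)/980 ≈ 0.640.

δ ≈ 0.640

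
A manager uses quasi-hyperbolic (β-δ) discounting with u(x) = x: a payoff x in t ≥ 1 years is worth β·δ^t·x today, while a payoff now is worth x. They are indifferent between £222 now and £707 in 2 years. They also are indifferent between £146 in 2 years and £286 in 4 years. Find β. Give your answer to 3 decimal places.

Both payoffs in the second observation are in the future, so β drops out: δ^2·146 = δ^4·286 ⇒ δ^2 = 146/286 = 0.51049, so δ = 0.71449.
The first indifference: 222 = β·δ^2·707, so β = 222/(δ^2·707) = 222/(0.51049·707) ≈ 0.615.

β ≈ 0.615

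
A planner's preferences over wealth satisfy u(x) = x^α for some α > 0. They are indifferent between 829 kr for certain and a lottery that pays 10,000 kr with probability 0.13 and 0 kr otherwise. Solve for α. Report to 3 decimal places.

Since u(0) = 0, the lottery's EU is 0.13·10000^α.
Indifference: 829^α = 0.13·10000^α, so (829/10000)^α = 0.13.
Take logs: α = ln 0.13 / ln(829/10000) ≈ 0.81933.

α ≈ 0.819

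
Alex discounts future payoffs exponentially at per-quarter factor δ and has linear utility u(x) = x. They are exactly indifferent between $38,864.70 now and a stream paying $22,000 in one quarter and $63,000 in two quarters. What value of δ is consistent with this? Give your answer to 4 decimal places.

δ ≈ 0.6300

Present value of the stream is 22000·δ + 63000·δ². Indifference gives 22000δ + 63000δ² = 38864.70.
Rearranged: 63000δ² + 22000δ − 38864.70 = 0.
δ = (−22000 + √(22000² + 4·63000·38864.70)) / (2·63000) = (−22000 + √10277904400.00) / 126000 ≈ 0.6300.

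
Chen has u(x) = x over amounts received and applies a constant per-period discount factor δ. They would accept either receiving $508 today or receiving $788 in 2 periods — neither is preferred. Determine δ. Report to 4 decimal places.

The payoff in 2 periods is discounted by δ^2, so u(508) = δ^2·u(788) and δ^2 = u(508)/u(788).
With u(x) = x: δ^2 = 508/788 = 0.64467.
So δ = 0.64467^(1/2) ≈ 0.8029.

δ ≈ 0.8029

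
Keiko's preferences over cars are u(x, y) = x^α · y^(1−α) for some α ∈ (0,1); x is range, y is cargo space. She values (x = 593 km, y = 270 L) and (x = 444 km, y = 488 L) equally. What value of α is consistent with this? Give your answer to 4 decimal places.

Set the two utilities equal: 593^α·270^(1−α) = 444^α·488^(1−α).
(593/444)^α = (488/270)^(1−α); take logs: α·ln(593/444) = (1−α)·ln(488/270), i.e. α·0.2893698 = (1−α)·0.5918934.
With A = 0.2893698 and B = 0.5918934: α·A = (1−α)·B, so α = B/(A+B) = 0.5918934/0.8812632 ≈ 0.6716.

α ≈ 0.6716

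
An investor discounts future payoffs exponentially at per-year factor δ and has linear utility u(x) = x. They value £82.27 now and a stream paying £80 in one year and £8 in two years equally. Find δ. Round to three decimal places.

δ ≈ 0.940

Equating present values: 82.27 = 80δ + 8δ².
Rearranged: 8δ² + 80δ − 82.27 = 0.
By the quadratic formula (taking the positive root), δ = (−80 + √9032.64) / 16 ≈ 0.940.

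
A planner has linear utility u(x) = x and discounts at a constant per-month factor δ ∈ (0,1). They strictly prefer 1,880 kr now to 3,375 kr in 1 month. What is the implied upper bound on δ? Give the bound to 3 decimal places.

Under u(x) = x this choice says 1880 > δ·3375.
So δ < 1880/3375 = 0.55704.

δ < 0.557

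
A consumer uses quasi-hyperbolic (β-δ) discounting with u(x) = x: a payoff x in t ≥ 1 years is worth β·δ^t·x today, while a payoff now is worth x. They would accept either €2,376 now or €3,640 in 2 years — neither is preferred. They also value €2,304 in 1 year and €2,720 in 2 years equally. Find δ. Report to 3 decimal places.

δ ≈ 0.847

From the later pair, β·δ^1·2304 = β·δ^2·2720; dividing through, δ = 2304/2720 = 0.84706.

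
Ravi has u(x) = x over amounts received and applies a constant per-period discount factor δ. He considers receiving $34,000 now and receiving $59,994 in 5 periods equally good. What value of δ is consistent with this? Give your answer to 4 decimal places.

The payoff in 5 periods is discounted by δ^5, so u(34000) = δ^5·u(59994) and δ^5 = u(34000)/u(59994).
With u(x) = x: δ^5 = 34000/59994 = 0.56672.
Taking the 5th root: δ = 0.56672^(1/5) ≈ 0.8926.

δ ≈ 0.8926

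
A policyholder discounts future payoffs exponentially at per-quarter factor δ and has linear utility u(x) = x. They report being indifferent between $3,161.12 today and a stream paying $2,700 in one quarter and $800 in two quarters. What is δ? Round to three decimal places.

δ ≈ 0.920

Equating present values: 3161.12 = 2700δ + 800δ².
That is, 800δ² + 2700δ − 3161.12 = 0, a quadratic in δ.
δ = (−2700 + √(2700² + 4·800·3161.12)) / (2·800) = (−2700 + √17405584.00) / 1600 ≈ 0.920.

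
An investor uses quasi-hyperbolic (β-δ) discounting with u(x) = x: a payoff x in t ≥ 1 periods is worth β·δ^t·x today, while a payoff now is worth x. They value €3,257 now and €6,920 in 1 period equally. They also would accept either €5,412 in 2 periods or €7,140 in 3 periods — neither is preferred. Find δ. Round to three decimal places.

δ ≈ 0.758

Both payoffs in the second observation are in the future, so β drops out: δ^2·5412 = δ^3·7140 ⇒ δ = 5412/7140 = 0.75798.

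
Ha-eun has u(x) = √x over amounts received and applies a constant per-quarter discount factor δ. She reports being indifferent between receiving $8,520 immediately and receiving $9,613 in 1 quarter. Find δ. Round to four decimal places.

Indifference means u(8520) = δ · u(9613), so δ = u(8520)/u(9613).
Since u(x) = √x, δ = √(8520/9613) = 0.94143.

δ ≈ 0.9414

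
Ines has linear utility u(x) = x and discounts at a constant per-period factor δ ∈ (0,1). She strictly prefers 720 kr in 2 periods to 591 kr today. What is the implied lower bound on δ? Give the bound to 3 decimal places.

δ > 0.906

Comparing present values: 591 < δ^2·720.
So δ^2 > 591/720 = 0.82083; taking the square root of both positive sides preserves the inequality.
δ > (591/720)^(1/2) ≈ 0.906.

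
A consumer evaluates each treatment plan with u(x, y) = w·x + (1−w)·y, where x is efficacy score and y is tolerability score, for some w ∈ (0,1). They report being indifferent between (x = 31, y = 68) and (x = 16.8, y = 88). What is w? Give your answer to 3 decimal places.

w = 0.585

u(31,68) = u(16.8,88) means w·31 + (1−w)·68 = w·16.8 + (1−w)·88.
w·(31−16.8) = (1−w)·(88−68), i.e. w·14.2 = (1−w)·20.
The marginal rate of substitution is 20/14.2, so w = 20/(14.2+20) = 0.585.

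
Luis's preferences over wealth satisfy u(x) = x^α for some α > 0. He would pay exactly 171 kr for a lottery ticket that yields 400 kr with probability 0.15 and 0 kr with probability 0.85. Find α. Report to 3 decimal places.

EU(lottery) = 0.15·400^α + 0.85·0 = 0.15·400^α.
Indifference: 171^α = 0.15·400^α, so (171/400)^α = 0.15.
Taking logs: α·ln(171/400) = ln(0.15), so α = -1.897120 / -0.849801 ≈ 2.232.

α ≈ 2.232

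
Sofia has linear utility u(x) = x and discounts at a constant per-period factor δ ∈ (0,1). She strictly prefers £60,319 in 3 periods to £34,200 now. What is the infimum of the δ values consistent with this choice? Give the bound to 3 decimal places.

δ > 0.828

Under u(x) = x this choice says 34200 < δ^3·60319.
So δ^3 > 34200/60319 = 0.56699; taking the cube root of both positive sides preserves the inequality.
δ > (34200/60319)^(1/3) ≈ 0.828.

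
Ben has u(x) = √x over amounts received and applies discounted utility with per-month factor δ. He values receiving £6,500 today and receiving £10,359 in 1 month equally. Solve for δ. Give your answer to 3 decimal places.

δ ≈ 0.792

The payoff in 1 month is discounted by δ, so u(6500) = δ·u(10359) and δ = u(6500)/u(10359).
Since u(x) = √x, δ = √(6500/10359) = 0.79213.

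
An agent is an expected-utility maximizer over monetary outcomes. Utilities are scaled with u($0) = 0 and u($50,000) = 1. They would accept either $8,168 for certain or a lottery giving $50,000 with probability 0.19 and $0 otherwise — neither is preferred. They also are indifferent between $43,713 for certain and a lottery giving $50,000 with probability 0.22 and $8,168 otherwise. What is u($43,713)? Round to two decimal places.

0.37

From the first indifference, u($8,168) = 0.19·u($50,000) + 0.81·u($0) = 0.19·1 + 0.81·0 = 0.19.
Then u($43,713) = 0.22·u($50,000) + 0.78·u($8,168) = 0.22·1.00 + 0.78·0.19 = 0.3682.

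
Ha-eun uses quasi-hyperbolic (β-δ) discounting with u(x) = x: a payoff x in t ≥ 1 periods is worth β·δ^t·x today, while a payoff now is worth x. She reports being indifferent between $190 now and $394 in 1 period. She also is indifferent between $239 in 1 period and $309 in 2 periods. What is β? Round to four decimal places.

β ≈ 0.6235

Both payoffs in the second observation are in the future, so β drops out: δ^1·239 = δ^2·309 ⇒ δ = 239/309 = 0.77346.
The first indifference: 190 = β·δ·394, so β = 190/(δ·394) = 190/(0.77346·394) ≈ 0.6235.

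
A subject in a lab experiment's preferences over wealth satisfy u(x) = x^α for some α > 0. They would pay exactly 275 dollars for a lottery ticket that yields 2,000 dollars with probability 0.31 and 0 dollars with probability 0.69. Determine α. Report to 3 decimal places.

EU(lottery) = 0.31·2000^α + 0.69·0 = 0.31·2000^α.
Equating: 275^α = 0.31·2000^α, i.e. 0.1375^α = 0.31.
α = ln(0.31) / ln(275/2000) = -1.171183/-1.984131 ≈ 0.590.

α ≈ 0.590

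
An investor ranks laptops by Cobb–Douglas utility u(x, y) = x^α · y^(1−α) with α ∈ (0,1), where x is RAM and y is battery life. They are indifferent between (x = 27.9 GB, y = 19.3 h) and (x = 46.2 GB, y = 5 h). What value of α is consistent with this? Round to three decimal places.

α ≈ 0.728

The Cobb–Douglas utilities coincide, so 27.9^α·19.3^(1−α) = 46.2^α·5^(1−α).
Rearrange to (27.9/46.2)^α = (5/19.3)^(1−α) and take logs: α·-0.504353 = (1−α)·-1.350667.
With A = -0.504353 and B = -1.350667: α·A = (1−α)·B, so α = B/(A+B) = -1.350667/-1.855020 ≈ 0.728.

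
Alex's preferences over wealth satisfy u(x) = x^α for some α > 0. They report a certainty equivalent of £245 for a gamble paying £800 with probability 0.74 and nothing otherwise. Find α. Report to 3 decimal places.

Since u(0) = 0, the lottery's EU is 0.74·800^α.
Indifference: 245^α = 0.74·800^α, so (245/800)^α = 0.74.
α = ln(0.74) / ln(245/800) = -0.301105/-1.183354 ≈ 0.254.

α ≈ 0.254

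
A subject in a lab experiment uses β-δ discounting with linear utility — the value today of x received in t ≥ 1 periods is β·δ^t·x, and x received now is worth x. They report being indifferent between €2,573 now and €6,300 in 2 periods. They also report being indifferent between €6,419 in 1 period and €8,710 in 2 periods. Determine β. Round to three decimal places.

The second indifference involves only future payoffs, so β cancels: β·δ^1·6419 = β·δ^2·8710, giving δ = 6419/8710 = 0.73697.
Now use the now-vs-future pair: 2573 = β·δ^2·6300 gives β = 2573/(0.54312·6300) ≈ 0.752.

β ≈ 0.752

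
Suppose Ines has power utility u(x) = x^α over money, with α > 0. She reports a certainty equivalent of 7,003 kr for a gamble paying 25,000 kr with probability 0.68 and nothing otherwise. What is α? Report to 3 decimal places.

α ≈ 0.303

Since u(0) = 0, the lottery's EU is 0.68·25000^α.
Equating: 7003^α = 0.68·25000^α, i.e. 0.2801^α = 0.68.
α = ln(0.68) / ln(7003/25000) = -0.385662/-1.272537 ≈ 0.303.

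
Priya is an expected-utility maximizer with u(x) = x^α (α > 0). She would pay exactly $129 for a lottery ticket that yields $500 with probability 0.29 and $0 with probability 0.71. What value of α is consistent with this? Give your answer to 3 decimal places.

EU(lottery) = 0.29·500^α + 0.71·0 = 0.29·500^α.
Setting u(129) equal to that: 129^α = 0.29·500^α ⇒ (129/500)^α = 0.29.
Take logs: α = ln 0.29 / ln(129/500) ≈ 0.91370.

α ≈ 0.914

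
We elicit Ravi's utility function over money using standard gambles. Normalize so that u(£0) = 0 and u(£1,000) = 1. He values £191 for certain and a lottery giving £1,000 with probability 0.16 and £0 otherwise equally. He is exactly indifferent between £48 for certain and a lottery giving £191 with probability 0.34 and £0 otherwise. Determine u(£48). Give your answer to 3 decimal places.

First, u(£191) = 0.16·u(£1,000) + 0.84·u(£0) = 0.16.
Chaining: u(£48) = 0.34·0.16 + 0.66·0.00 = 0.0544.

0.054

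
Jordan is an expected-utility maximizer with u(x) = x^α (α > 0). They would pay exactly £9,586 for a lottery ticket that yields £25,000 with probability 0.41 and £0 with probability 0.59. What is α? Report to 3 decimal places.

Since u(0) = 0, the lottery's EU is 0.41·25000^α.
Setting u(9586) equal to that: 9586^α = 0.41·25000^α ⇒ (9586/25000)^α = 0.41.
Taking logs: α·ln(9586/25000) = ln(0.41), so α = -0.891598 / -0.958572 ≈ 0.930.

α ≈ 0.930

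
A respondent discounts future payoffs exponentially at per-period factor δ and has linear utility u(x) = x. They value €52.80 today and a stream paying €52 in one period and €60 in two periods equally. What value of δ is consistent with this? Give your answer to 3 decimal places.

Present value of the stream is 52·δ + 60·δ². Indifference gives 52δ + 60δ² = 52.80.
Rearranged: 60δ² + 52δ − 52.80 = 0.
The positive root is δ = [−52 + √(52² + 4·60·52.80)] / (2·60) = (−52 + 124.000)/120 ≈ 0.600.

δ ≈ 0.600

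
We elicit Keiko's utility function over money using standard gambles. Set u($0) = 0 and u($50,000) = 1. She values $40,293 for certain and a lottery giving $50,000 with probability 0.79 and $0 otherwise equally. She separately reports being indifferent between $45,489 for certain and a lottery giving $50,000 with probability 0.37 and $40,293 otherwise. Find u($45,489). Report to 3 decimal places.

0.868

The first gamble pins u($40,293): it must equal 0.79·1 + 0.21·0 = 0.79.
The second indifference gives u($45,489) = 0.37·u($50,000) + 0.63·u($40,293) = 0.37·1.00 + 0.63·0.79 = 0.8677.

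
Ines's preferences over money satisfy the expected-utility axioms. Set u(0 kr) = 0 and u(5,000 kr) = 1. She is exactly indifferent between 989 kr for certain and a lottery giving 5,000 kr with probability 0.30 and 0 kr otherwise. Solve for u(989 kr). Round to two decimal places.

The indifference gives u(989 kr) = 0.30·u(5,000 kr) + 0.70·u(0 kr) = 0.30·1 + 0.70·0 = 0.30.

0.30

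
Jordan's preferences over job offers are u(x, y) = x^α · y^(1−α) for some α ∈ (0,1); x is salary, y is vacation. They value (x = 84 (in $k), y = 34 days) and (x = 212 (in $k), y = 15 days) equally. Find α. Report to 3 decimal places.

Indifference: 84^α · 34^(1−α) = 212^α · 15^(1−α).
Taking logs: α·ln 84 + (1−α)·ln 34 = α·ln 212 + (1−α)·ln 15, i.e. α·-0.925769 = (1−α)·-0.818310.
Thus α·(-1.744079) = -0.818310, so α = -0.818310/-1.744079 ≈ 0.469.

α ≈ 0.469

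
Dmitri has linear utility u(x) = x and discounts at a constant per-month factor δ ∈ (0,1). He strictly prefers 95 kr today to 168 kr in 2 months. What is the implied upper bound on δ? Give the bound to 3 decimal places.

Comparing present values: 95 > δ^2·168.
So δ^2 < 95/168 = 0.56548; taking the square root of both positive sides preserves the inequality.
δ < (95/168)^(1/2) ≈ 0.752.

δ < 0.752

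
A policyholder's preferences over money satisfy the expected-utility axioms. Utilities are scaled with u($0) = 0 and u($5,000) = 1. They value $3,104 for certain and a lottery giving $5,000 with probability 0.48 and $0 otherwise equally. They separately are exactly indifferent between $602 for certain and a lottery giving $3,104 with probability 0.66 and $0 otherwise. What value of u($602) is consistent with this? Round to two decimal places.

From the first indifference, u($3,104) = 0.48·u($5,000) + 0.52·u($0) = 0.48·1 + 0.52·0 = 0.48.
Chaining: u($602) = 0.66·0.48 + 0.34·0.00 = 0.3168.

0.32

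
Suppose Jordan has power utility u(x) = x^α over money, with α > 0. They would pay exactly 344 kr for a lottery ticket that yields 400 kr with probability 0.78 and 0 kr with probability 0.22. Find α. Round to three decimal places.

α ≈ 1.647

Since u(0) = 0, the lottery's EU is 0.78·400^α.
Setting u(344) equal to that: 344^α = 0.78·400^α ⇒ (344/400)^α = 0.78.
α = ln(0.78) / ln(344/400) = -0.248461/-0.150823 ≈ 1.647.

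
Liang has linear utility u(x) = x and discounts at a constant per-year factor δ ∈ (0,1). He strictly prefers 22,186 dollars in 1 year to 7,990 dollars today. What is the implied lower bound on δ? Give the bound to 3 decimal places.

δ > 0.360

Comparing present values: 7990 < δ·22186.
Dividing through by 22186 gives δ > 0.36014.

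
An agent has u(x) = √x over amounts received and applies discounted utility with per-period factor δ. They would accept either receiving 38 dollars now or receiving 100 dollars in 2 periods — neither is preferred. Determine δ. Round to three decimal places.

The payoff in 2 periods is discounted by δ^2, so u(38) = δ^2·u(100) and δ^2 = u(38)/u(100).
With u(x) = √x: δ^2 = √38/√100 = √(38/100) = 0.61644.
Taking the square root: δ = 0.61644^(1/2) ≈ 0.785.

δ ≈ 0.785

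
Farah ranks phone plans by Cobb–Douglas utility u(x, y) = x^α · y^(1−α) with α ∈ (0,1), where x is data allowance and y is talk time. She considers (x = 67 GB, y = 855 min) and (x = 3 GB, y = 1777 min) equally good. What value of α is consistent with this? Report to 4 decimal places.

Set the two utilities equal: 67^α·855^(1−α) = 3^α·1777^(1−α).
(67/3)^α = (1777/855)^(1−α); take logs: α·ln(67/3) = (1−α)·ln(1777/855), i.e. α·3.1060803 = (1−α)·0.7315804.
Thus α·(3.8376607) = 0.7315804, so α = 0.7315804/3.8376607 ≈ 0.1906.

α ≈ 0.1906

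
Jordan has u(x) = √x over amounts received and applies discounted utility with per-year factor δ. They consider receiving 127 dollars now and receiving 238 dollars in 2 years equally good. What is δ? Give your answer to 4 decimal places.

δ ≈ 0.8547

The payoff in 2 years is discounted by δ^2, so u(127) = δ^2·u(238) and δ^2 = u(127)/u(238).
Since u(x) = √x, δ^2 = √(127/238) = 0.73049.
Taking the square root: δ = 0.73049^(1/2) ≈ 0.8547.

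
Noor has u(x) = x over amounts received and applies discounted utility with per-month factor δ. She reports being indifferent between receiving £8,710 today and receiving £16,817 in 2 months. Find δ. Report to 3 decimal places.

δ ≈ 0.720

Equating discounted utilities: u(8710) = δ^2·u(16817) ⇒ δ^2 = u(8710)/u(16817).
With u(x) = x: δ^2 = 8710/16817 = 0.51793.
Taking the square root: δ = 0.51793^(1/2) ≈ 0.720.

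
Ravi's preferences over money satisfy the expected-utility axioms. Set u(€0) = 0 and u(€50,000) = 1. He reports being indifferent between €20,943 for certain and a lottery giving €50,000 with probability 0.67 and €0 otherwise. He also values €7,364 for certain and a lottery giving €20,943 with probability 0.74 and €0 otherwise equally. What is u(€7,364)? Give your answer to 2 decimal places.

0.50

The first gamble pins u(€20,943): it must equal 0.67·1 + 0.33·0 = 0.67.
Then u(€7,364) = 0.74·u(€20,943) + 0.26·u(€0) = 0.74·0.67 + 0.26·0.00 = 0.4958.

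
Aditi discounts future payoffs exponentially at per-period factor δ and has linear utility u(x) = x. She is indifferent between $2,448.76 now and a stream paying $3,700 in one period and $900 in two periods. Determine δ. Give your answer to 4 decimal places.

The stream is worth 3700δ + 900δ² today, so 3700δ + 900δ² = 2448.76.
Rearranged: 900δ² + 3700δ − 2448.76 = 0.
δ = (−3700 + √(3700² + 4·900·2448.76)) / (2·900) = (−3700 + √22505536.00) / 1800 ≈ 0.5800.

δ ≈ 0.5800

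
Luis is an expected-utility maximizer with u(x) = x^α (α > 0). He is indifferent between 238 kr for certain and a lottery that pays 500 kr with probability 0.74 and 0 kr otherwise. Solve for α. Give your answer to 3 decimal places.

The lottery's expected utility is 0.74·u(500) + 0.26·u(0) = 0.74·500^α (since u(0) = 0 for α > 0).
Equating: 238^α = 0.74·500^α, i.e. 0.4760^α = 0.74.
α = ln(0.74) / ln(238/500) = -0.301105/-0.742337 ≈ 0.406.

α ≈ 0.406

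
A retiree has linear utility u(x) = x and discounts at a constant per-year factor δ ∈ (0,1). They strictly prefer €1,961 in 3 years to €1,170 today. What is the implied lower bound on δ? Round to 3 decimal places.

δ > 0.842

Under u(x) = x this choice says 1170 < δ^3·1961.
Dividing by 1961: δ^3 > 0.59663. Both sides are positive, so the cube root keeps the direction.
δ > (1170/1961)^(1/3) ≈ 0.842.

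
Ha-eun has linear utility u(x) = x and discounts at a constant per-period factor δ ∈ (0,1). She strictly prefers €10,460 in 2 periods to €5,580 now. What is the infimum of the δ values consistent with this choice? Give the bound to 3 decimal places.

Under u(x) = x this choice says 5580 < δ^2·10460.
So δ^2 > 5580/10460 = 0.53346; taking the square root of both positive sides preserves the inequality.
δ > 0.53346^(1/2) = 0.730.

δ > 0.730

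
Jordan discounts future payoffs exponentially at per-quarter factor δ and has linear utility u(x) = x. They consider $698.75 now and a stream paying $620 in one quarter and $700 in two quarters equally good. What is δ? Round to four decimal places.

Present value of the stream is 620·δ + 700·δ². Indifference gives 620δ + 700δ² = 698.75.
Rearranged: 700δ² + 620δ − 698.75 = 0.
δ = (−620 + √(620² + 4·700·698.75)) / (2·700) = (−620 + √2340900.00) / 1400 ≈ 0.6500.

δ ≈ 0.6500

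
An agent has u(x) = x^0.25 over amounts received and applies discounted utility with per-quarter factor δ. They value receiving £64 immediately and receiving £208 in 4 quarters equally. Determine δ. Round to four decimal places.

δ ≈ 0.9290

Equating discounted utilities: u(64) = δ^4·u(208) ⇒ δ^4 = u(64)/u(208).
With u(x) = x^0.25: δ^4 = 64^0.25/208^0.25 = (64/208)^0.25 = 0.74478.
Hence δ = (0.74478)^(1/4) = 0.928982.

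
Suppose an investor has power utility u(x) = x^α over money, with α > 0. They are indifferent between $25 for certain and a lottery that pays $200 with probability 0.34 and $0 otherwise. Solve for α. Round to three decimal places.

α ≈ 0.519

EU(lottery) = 0.34·200^α + 0.66·0 = 0.34·200^α.
Indifference: 25^α = 0.34·200^α, so (25/200)^α = 0.34.
α = ln(0.34) / ln(25/200) = -1.078810/-2.079442 ≈ 0.519.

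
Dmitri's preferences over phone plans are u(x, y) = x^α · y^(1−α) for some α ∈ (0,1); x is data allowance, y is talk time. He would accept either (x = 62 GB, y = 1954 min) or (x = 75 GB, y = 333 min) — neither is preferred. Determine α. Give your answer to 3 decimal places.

α ≈ 0.903

The Cobb–Douglas utilities coincide, so 62^α·1954^(1−α) = 75^α·333^(1−α).
(62/75)^α = (333/1954)^(1−α); take logs: α·ln(62/75) = (1−α)·ln(333/1954), i.e. α·-0.190354 = (1−α)·-1.769491.
Thus α·(-1.959845) = -1.769491, so α = -1.769491/-1.959845 ≈ 0.903.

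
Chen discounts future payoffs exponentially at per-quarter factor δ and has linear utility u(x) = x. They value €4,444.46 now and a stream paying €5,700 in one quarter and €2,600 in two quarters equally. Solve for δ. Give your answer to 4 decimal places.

δ ≈ 0.6100

Present value of the stream is 5700·δ + 2600·δ². Indifference gives 5700δ + 2600δ² = 4444.46.
Rearranged: 2600δ² + 5700δ − 4444.46 = 0.
δ = (−5700 + √(5700² + 4·2600·4444.46)) / (2·2600) = (−5700 + √78712384.00) / 5200 ≈ 0.6100.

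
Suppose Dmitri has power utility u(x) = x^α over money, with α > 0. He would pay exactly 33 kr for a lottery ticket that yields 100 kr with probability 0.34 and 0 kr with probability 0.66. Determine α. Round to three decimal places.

α ≈ 0.973

EU(lottery) = 0.34·100^α + 0.66·0 = 0.34·100^α.
Setting u(33) equal to that: 33^α = 0.34·100^α ⇒ (33/100)^α = 0.34.
Take logs: α = ln 0.34 / ln(33/100) ≈ 0.97307.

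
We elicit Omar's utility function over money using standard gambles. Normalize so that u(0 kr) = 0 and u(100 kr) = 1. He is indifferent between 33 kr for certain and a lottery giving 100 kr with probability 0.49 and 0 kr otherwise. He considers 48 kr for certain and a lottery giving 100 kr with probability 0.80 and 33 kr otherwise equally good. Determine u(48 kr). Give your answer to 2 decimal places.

0.90

From the first indifference, u(33 kr) = 0.49·u(100 kr) + 0.51·u(0 kr) = 0.49·1 + 0.51·0 = 0.49.
Chaining: u(48 kr) = 0.80·1.00 + 0.20·0.49 = 0.8980.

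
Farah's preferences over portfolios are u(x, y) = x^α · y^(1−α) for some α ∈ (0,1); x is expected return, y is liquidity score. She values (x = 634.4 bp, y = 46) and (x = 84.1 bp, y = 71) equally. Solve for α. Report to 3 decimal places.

α ≈ 0.177

The Cobb–Douglas utilities coincide, so 634.4^α·46^(1−α) = 84.1^α·71^(1−α).
(634.4/84.1)^α = (71/46)^(1−α); take logs: α·ln(634.4/84.1) = (1−α)·ln(71/46), i.e. α·2.020673 = (1−α)·0.434038.
With A = 2.020673 and B = 0.434038: α·A = (1−α)·B, so α = B/(A+B) = 0.434038/2.454711 ≈ 0.177.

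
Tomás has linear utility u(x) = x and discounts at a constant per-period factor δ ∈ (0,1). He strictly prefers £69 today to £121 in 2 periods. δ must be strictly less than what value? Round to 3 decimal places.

The preference means 69 > δ^2·121.
So δ^2 < 69/121 = 0.57025; taking the square root of both positive sides preserves the inequality.
δ < 0.57025^(1/2) = 0.755.

δ < 0.755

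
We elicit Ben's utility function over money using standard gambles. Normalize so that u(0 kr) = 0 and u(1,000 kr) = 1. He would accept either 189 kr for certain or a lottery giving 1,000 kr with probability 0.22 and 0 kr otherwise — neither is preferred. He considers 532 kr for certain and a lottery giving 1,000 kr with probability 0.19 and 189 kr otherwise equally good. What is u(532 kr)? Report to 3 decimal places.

From the first indifference, u(189 kr) = 0.22·u(1,000 kr) + 0.78·u(0 kr) = 0.22·1 + 0.78·0 = 0.22.
Chaining: u(532 kr) = 0.19·1.00 + 0.81·0.22 = 0.3682.

0.368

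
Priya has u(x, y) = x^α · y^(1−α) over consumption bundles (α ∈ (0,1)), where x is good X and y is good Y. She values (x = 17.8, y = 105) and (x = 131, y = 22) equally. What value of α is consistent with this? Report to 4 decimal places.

α ≈ 0.4392

Indifference: 17.8^α · 105^(1−α) = 131^α · 22^(1−α).
(17.8/131)^α = (22/105)^(1−α); take logs: α·ln(17.8/131) = (1−α)·ln(22/105), i.e. α·-1.9959989 = (1−α)·-1.5629179.
With A = -1.9959989 and B = -1.5629179: α·A = (1−α)·B, so α = B/(A+B) = -1.5629179/-3.5589168 ≈ 0.4392.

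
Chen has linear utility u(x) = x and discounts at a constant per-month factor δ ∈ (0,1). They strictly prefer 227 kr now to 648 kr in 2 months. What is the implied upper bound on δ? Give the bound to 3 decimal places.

δ < 0.592

Under u(x) = x this choice says 227 > δ^2·648.
Hence δ^2 < 227/648 = 0.35031, and x ↦ x^(1/2) is increasing on (0,∞).
δ < 0.35031^(1/2) = 0.592.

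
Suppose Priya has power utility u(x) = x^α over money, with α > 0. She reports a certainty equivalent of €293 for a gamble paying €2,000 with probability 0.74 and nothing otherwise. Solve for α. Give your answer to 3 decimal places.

The lottery's expected utility is 0.74·u(2000) + 0.26·u(0) = 0.74·2000^α (since u(0) = 0 for α > 0).
Equating: 293^α = 0.74·2000^α, i.e. 0.1465^α = 0.74.
Taking logs: α·ln(293/2000) = ln(0.74), so α = -0.301105 / -1.920730 ≈ 0.157.

α ≈ 0.157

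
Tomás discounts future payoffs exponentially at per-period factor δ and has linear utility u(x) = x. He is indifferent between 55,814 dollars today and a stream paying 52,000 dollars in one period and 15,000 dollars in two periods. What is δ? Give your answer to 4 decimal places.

Present value of the stream is 52000·δ + 15000·δ². Indifference gives 52000δ + 15000δ² = 55814.
Rearranged: 15000δ² + 52000δ − 55814 = 0.
The positive root is δ = [−52000 + √(52000² + 4·15000·55814)] / (2·15000) = (−52000 + 77800.000)/30000 ≈ 0.8600.

δ ≈ 0.8600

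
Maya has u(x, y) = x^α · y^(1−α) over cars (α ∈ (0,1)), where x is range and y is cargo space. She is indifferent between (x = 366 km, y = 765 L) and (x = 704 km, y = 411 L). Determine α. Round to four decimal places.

Set the two utilities equal: 366^α·765^(1−α) = 704^α·411^(1−α).
Taking logs: α·ln 366 + (1−α)·ln 765 = α·ln 704 + (1−α)·ln 411, i.e. α·-0.6541450 = (1−α)·-0.6212826.
With A = -0.6541450 and B = -0.6212826: α·A = (1−α)·B, so α = B/(A+B) = -0.6212826/-1.2754276 ≈ 0.4871.

α ≈ 0.4871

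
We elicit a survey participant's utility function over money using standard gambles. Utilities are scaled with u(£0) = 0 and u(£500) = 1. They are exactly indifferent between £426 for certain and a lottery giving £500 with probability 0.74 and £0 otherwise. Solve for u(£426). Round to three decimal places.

0.740

u(£426) equals the lottery's expected utility: 0.74·1 + 0.26·0 = 0.74.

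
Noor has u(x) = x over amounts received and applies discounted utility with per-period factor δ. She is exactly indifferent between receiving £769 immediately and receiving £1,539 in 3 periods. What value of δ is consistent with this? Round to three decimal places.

Equating discounted utilities: u(769) = δ^3·u(1539) ⇒ δ^3 = u(769)/u(1539).
With u(x) = x: δ^3 = 769/1539 = 0.49968.
Hence δ = (0.49968)^(1/3) = 0.79353.

δ ≈ 0.794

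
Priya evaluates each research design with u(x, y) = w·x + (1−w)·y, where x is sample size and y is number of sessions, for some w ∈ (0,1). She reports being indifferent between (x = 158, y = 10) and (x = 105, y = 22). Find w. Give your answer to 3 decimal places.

u(158,10) = u(105,22) means w·158 + (1−w)·10 = w·105 + (1−w)·22.
Rearranging, 53·w − 12·(1−w) = 0.
The marginal rate of substitution is 12/53, so w = 12/(53+12) = 0.185.

w = 0.185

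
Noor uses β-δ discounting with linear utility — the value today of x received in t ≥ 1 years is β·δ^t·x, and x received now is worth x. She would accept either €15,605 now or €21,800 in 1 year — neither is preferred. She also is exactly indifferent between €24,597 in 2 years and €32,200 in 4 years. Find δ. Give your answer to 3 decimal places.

Both payoffs in the second observation are in the future, so β drops out: δ^2·24597 = δ^4·32200 ⇒ δ^2 = 24597/32200 = 0.76388, so δ = 0.87400.

δ ≈ 0.874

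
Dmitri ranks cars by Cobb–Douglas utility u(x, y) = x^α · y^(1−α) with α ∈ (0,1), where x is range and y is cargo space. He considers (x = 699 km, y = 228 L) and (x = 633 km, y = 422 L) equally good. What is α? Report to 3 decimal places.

Indifference: 699^α · 228^(1−α) = 633^α · 422^(1−α).
Rearrange to (699/633)^α = (422/228)^(1−α) and take logs: α·0.099180 = (1−α)·0.615660.
With A = 0.099180 and B = 0.615660: α·A = (1−α)·B, so α = B/(A+B) = 0.615660/0.714840 ≈ 0.861.

α ≈ 0.861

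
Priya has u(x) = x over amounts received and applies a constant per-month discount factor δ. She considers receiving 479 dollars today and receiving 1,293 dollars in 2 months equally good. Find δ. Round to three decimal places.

Equating discounted utilities: u(479) = δ^2·u(1293) ⇒ δ^2 = u(479)/u(1293).
With u(x) = x: δ^2 = 479/1293 = 0.37046.
Taking the square root: δ = 0.37046^(1/2) ≈ 0.609.

δ ≈ 0.609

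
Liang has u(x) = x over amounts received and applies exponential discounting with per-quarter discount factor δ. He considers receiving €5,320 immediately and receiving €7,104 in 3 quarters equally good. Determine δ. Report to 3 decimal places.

Equating discounted utilities: u(5320) = δ^3·u(7104) ⇒ δ^3 = u(5320)/u(7104).
With u(x) = x: δ^3 = 5320/7104 = 0.74887.
Taking the cube root: δ = 0.74887^(1/3) ≈ 0.908.

δ ≈ 0.908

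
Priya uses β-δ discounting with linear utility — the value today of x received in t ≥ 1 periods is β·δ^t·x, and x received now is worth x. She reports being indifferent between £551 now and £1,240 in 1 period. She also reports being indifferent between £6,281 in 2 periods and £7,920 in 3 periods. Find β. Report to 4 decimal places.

β ≈ 0.5603

The second indifference involves only future payoffs, so β cancels: β·δ^2·6281 = β·δ^3·7920, giving δ = 6281/7920 = 0.79306.
Substituting δ into 551 = β·δ·1240: β = 551/(983.389) ≈ 0.5603.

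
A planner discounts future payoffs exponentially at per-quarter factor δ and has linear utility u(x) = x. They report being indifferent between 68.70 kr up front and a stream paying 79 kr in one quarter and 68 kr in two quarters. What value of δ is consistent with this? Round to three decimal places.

The stream is worth 79δ + 68δ² today, so 79δ + 68δ² = 68.70.
So 68δ² + 79δ − 68.70 = 0.
The positive root is δ = [−79 + √(79² + 4·68·68.70)] / (2·68) = (−79 + 157.884)/136 ≈ 0.580.

δ ≈ 0.580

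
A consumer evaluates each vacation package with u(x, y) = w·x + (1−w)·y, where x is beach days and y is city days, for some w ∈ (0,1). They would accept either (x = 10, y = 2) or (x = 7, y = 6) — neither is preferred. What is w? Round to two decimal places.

w = 0.57

u(10,2) = u(7,6) means w·10 + (1−w)·2 = w·7 + (1−w)·6.
w·(10−7) = (1−w)·(6−2), i.e. w·3 = (1−w)·4.
So w/(1−w) = 4/3 = 1.3333, giving w = 4/(3+4) = 0.57.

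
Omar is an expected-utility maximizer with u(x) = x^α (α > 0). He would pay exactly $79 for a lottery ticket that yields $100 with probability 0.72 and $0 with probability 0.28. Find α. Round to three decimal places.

EU(lottery) = 0.72·100^α + 0.28·0 = 0.72·100^α.
Indifference: 79^α = 0.72·100^α, so (79/100)^α = 0.72.
Taking logs: α·ln(79/100) = ln(0.72), so α = -0.328504 / -0.235722 ≈ 1.394.

α ≈ 1.394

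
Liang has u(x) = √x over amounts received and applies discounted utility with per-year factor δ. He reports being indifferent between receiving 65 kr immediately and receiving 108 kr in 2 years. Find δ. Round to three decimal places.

Indifference means u(65) = δ^2 · u(108), so δ^2 = u(65)/u(108).
Since u(x) = √x, δ^2 = √(65/108) = 0.77579.
Hence δ = (0.77579)^(1/2) = 0.88079.

δ ≈ 0.881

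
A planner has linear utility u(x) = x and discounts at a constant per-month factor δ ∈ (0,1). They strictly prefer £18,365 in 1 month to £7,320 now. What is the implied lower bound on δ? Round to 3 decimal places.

δ > 0.399

Comparing present values: 7320 < δ·18365.
So δ > 7320/18365 = 0.39858.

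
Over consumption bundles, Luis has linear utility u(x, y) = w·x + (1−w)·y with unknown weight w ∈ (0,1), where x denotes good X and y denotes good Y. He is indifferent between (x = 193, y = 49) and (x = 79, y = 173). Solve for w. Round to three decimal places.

Indifference: w·193 + (1−w)·49 = w·79 + (1−w)·173.
Collecting terms: w·114 = (1−w)·124.
So w/(1−w) = 124/114 = 1.0877, giving w = 124/(114+124) = 0.521.

w = 0.521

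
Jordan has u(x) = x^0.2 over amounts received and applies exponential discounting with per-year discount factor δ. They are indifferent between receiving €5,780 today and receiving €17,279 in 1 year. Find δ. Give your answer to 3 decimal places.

δ ≈ 0.803

Indifference means u(5780) = δ · u(17279), so δ = u(5780)/u(17279).
With u(x) = x^0.2: δ = 5780^0.2/17279^0.2 = (5780/17279)^0.2 = 0.80331.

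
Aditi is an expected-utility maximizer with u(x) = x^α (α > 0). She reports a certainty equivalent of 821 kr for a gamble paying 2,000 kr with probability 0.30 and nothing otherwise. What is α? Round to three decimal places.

α ≈ 1.352

Since u(0) = 0, the lottery's EU is 0.30·2000^α.
Equating: 821^α = 0.30·2000^α, i.e. 0.4105^α = 0.30.
Taking logs: α·ln(821/2000) = ln(0.30), so α = -1.203973 / -0.890379 ≈ 1.352.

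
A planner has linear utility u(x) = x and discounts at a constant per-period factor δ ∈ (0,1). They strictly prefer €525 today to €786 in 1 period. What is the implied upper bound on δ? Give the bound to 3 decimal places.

δ < 0.668

The preference means 525 > δ·786.
Dividing through by 786 gives δ < 0.66794.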